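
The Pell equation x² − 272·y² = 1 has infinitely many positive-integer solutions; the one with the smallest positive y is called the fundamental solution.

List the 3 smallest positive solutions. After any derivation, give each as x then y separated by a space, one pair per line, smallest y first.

[16; 2,32] for √272; ℓ=2 ⇒ convergent index 1
step 0: (16, 1)  from 16·(1,0) + (0,1)
step 1: (33, 2)  from 2·(16,1) + (1,0)
(x₁, y₁) = (33, 2);  33² − 272·2² = 1 ✓
(33+2√272)^2 = 2177 + 132√272
(33+2√272)^3 = 143649 + 8710√272

33 2
2177 132
143649 8710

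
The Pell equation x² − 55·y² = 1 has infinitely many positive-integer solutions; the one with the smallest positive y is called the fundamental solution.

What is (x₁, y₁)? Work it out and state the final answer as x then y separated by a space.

[7; 2,2,2,14] for √55; ℓ=4 ⇒ convergent index 3
a_0=7:  p_0=7·1+0=7,  q_0=7·0+1=1
a_1=2:  p_1=2·7+1=15,  q_1=2·1+0=2
a_2=2:  p_2=2·15+7=37,  q_2=2·2+1=5
a_3=2:  p_3=2·37+15=89,  q_3=2·5+2=12
(x₁, y₁) = (89, 12);  89² − 55·12² = 1 ✓

89 12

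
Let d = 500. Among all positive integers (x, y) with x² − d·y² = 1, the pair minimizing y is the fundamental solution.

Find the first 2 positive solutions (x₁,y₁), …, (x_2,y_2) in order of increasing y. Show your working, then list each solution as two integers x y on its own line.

√500 → a₀=22, period (2,1,3,2,1,…,1,2,44); ℓ=14 even so k=13
k=0  a_k=22  p_k/q_k = 22/1
…
k=4  a_k=2  p_k/q_k = 559/25
k=5  a_k=1  p_k/q_k = 805/36
…
k=7  a_k=10  p_k/q_k = 14445/646
k=8  a_k=1  p_k/q_k = 15809/707
k=9  a_k=1  p_k/q_k = 30254/1353
k=10  a_k=2  p_k/q_k = 76317/3413
…
k=12  a_k=1  p_k/q_k = 335522/15005
k=13  a_k=2  p_k/q_k = 930249/41602
(x₁, y₁) = (930249, 41602);  930249² − 500·41602² = 1 ✓
(x_2, y_2) = (930249·930249 + 500·41602·41602, 930249·41602 + 41602·930249) = (1730726404001, 77400437796)

930249 41602
1730726404001 77400437796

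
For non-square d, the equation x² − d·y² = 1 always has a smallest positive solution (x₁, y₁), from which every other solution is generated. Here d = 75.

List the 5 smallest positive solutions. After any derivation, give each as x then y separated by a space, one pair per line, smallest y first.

√75 = [8; 1,1,1,16, …], period ℓ=4 (even) → k=3
a_0=8:  p_0=8·1+0=8,  q_0=8·0+1=1
a_1=1:  p_1=1·8+1=9,  q_1=1·1+0=1
a_2=1:  p_2=1·9+8=17,  q_2=1·1+1=2
a_3=1:  p_3=1·17+9=26,  q_3=1·2+1=3
(x₁, y₁) = (26, 3);  26² − 75·3² = 1 ✓
n=2: (26,3)∘(26,3) = (26·26+75·3·3, 26·3+3·26) = (1351,156)
n=3: (1351,156)∘(26,3) = (26·1351+75·3·156, 26·156+3·1351) = (70226,8109)
n=4: (70226,8109)∘(26,3) = (26·70226+75·3·8109, 26·8109+3·70226) = (3650401,421512)
n=5: (3650401,421512)∘(26,3) = (26·3650401+75·3·421512, 26·421512+3·3650401) = (189750626,21910515)

26 3
1351 156
70226 8109
3650401 421512
189750626 21910515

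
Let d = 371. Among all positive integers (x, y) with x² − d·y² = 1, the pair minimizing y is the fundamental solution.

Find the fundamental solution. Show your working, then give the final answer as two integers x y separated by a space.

1695 88

√371 = [19; 3,1,4,1,3,38, …], period ℓ=6 (even) → k=5
k=0  a_k=19  p_k/q_k = 19/1
k=1  a_k=3  p_k/q_k = 58/3
…
k=3  a_k=4  p_k/q_k = 366/19
k=4  a_k=1  p_k/q_k = 443/23
k=5  a_k=3  p_k/q_k = 1695/88
fundamental: x₁=1695, y₁=88  (since 2873025 − 371·7744 = 1)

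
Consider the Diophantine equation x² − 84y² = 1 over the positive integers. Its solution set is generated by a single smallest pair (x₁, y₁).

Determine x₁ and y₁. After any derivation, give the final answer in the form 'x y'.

[9; 6,18] for √84; ℓ=2 ⇒ convergent index 1
k=0  a_k=9  p_k/q_k = 9/1
k=1  a_k=6  p_k/q_k = 55/6
fundamental: x₁=55, y₁=6  (since 3025 − 84·36 = 1)

55 6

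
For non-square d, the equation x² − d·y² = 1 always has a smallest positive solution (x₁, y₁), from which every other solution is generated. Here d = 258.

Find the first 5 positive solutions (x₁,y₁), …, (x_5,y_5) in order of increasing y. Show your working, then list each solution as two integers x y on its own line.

[16; 16,32] for √258; ℓ=2 ⇒ convergent index 1
i=0: a=16 ⇒ p=16, q=1
i=1: a=16 ⇒ p=257, q=16
(x₁, y₁) = (257, 16);  257² − 258·16² = 1 ✓
n=2: (257,16)∘(257,16) = (257·257+258·16·16, 257·16+16·257) = (132097,8224)
n=3: (132097,8224)∘(257,16) = (257·132097+258·16·8224, 257·8224+16·132097) = (67897601,4227120)
n=4: (67897601,4227120)∘(257,16) = (257·67897601+258·16·4227120, 257·4227120+16·67897601) = (34899234817,2172731456)
n=5: (34899234817,2172731456)∘(257,16) = (257·34899234817+258·16·2172731456, 257·2172731456+16·34899234817) = (17938138798337,1116779741264)

257 16
132097 8224
67897601 4227120
34899234817 2172731456
17938138798337 1116779741264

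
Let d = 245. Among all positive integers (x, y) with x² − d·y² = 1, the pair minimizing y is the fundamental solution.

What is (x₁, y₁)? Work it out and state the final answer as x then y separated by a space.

√245 = [15; 1,1,1,7,6,7,1,1,1,30, …], period ℓ=10 (even) → k=9
i=0: a=15 ⇒ p=15, q=1
i=1: a=1 ⇒ p=16, q=1
i=2: a=1 ⇒ p=31, q=2
i=3: a=1 ⇒ p=47, q=3
i=4: a=7 ⇒ p=360, q=23
…
i=7: a=1 ⇒ p=18016, q=1151
i=8: a=1 ⇒ p=33825, q=2161
i=9: a=1 ⇒ p=51841, q=3312
fundamental: x₁=51841, y₁=3312  (since 2687489281 − 245·10969344 = 1)

51841 3312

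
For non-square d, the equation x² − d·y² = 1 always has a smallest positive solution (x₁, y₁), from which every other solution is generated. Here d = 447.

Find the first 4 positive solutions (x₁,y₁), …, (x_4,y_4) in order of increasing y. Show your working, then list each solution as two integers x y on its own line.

148 7
43807 2072
12966724 613305
3838106497 181536208

d=447: √d = [21; 7,42] (ℓ=2, even), read p_1/q_1
step 0: (21, 1)  from 21·(1,0) + (0,1)
step 1: (148, 7)  from 7·(21,1) + (1,0)
fundamental: x₁=148, y₁=7  (since 21904 − 447·49 = 1)
(x_2, y_2) = (148·148 + 447·7·7, 148·7 + 7·148) = (43807, 2072)
(x_3, y_3) = (148·43807 + 447·7·2072, 148·2072 + 7·43807) = (12966724, 613305)
(x_4, y_4) = (148·12966724 + 447·7·613305, 148·613305 + 7·12966724) = (3838106497, 181536208)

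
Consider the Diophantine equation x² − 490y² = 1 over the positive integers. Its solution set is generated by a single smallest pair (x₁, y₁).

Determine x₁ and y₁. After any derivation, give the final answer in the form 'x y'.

√490 = [22; 7,2,1,4,4,4,1,2,7,44, …], period ℓ=10 (even) → k=9
k=0  a_k=22  p_k/q_k = 22/1
…
k=2  a_k=2  p_k/q_k = 332/15
…
k=4  a_k=4  p_k/q_k = 2280/103
k=5  a_k=4  p_k/q_k = 9607/434
k=6  a_k=4  p_k/q_k = 40708/1839
…
k=8  a_k=2  p_k/q_k = 141338/6385
k=9  a_k=7  p_k/q_k = 1039681/46968
(x₁, y₁) = (1039681, 46968);  1039681² − 490·46968² = 1 ✓

1039681 46968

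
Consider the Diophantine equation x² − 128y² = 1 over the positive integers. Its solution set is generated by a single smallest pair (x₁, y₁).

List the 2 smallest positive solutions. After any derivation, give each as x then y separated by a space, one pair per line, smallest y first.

[11; 3,5,3,22] for √128; ℓ=4 ⇒ convergent index 3
step 0: (11, 1)  from 11·(1,0) + (0,1)
…
step 2: (181, 16)  from 5·(34,3) + (11,1)
step 3: (577, 51)  from 3·(181,16) + (34,3)
fundamental: x₁=577, y₁=51  (since 332929 − 128·2601 = 1)
n=2: (577,51)∘(577,51) = (577·577+128·51·51, 577·51+51·577) = (665857,58854)

577 51
665857 58854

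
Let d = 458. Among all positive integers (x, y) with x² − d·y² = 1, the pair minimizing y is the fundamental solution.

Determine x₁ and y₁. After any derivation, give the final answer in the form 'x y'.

d=458: √d = [21; 2,2,42] (ℓ=3, odd), read p_5/q_5
step 0: (21, 1)  from 21·(1,0) + (0,1)
step 1: (43, 2)  from 2·(21,1) + (1,0)
step 2: (107, 5)  from 2·(43,2) + (21,1)
step 3: (4537, 212)  from 42·(107,5) + (43,2)
step 4: (9181, 429)  from 2·(4537,212) + (107,5)
step 5: (22899, 1070)  from 2·(9181,429) + (4537,212)
fundamental: x₁=22899, y₁=1070  (since 524364201 − 458·1144900 = 1)

22899 1070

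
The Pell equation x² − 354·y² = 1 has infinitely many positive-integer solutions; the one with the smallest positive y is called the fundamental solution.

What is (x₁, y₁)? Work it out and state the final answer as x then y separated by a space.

d=354: √d = [18; 1,4,2,2,18,2,2,4,1,36] (ℓ=10, even), read p_9/q_9
k=0  a_k=18  p_k/q_k = 18/1
…
k=2  a_k=4  p_k/q_k = 94/5
k=3  a_k=2  p_k/q_k = 207/11
k=4  a_k=2  p_k/q_k = 508/27
k=5  a_k=18  p_k/q_k = 9351/497
…
k=8  a_k=4  p_k/q_k = 210294/11177
k=9  a_k=1  p_k/q_k = 258065/13716
(x₁, y₁) = (258065, 13716);  258065² − 354·13716² = 1 ✓

258065 13716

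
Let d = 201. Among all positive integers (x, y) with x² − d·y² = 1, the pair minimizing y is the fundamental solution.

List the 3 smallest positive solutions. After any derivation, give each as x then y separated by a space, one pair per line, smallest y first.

[14; 5,1,1,1,2,…,1,5,28] for √201; ℓ=14 ⇒ convergent index 13
k=0  a_k=14  p_k/q_k = 14/1
k=1  a_k=5  p_k/q_k = 71/5
k=2  a_k=1  p_k/q_k = 85/6
k=3  a_k=1  p_k/q_k = 156/11
k=4  a_k=1  p_k/q_k = 241/17
k=5  a_k=2  p_k/q_k = 638/45
…
k=12  a_k=1  p_k/q_k = 91402/6447
k=13  a_k=5  p_k/q_k = 515095/36332
fundamental: x₁=515095, y₁=36332  (since 265322859025 − 201·1320014224 = 1)
k=2:  x_2 = 515095·515095+201·36332·36332 = 530645718049,  y_2 = 515095·36332+36332·515095 = 37428863080
k=3:  x_3 = 515095·530645718049+201·36332·37428863080 = 546665912276384215,  y_3 = 515095·37428863080+36332·530645718049 = 38558840456348868

515095 36332
530645718049 37428863080
546665912276384215 38558840456348868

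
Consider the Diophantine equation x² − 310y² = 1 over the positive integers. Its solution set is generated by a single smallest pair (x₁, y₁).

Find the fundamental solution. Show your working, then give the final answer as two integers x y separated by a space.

848719 48204

[17; 1,1,1,1,5,…,1,1,34] for √310; ℓ=16 ⇒ convergent index 15
a_0=17:  p_0=17·1+0=17,  q_0=17·0+1=1
a_1=1:  p_1=1·17+1=18,  q_1=1·1+0=1
…
a_3=1:  p_3=1·35+18=53,  q_3=1·2+1=3
…
a_5=5:  p_5=5·88+53=493,  q_5=5·5+3=28
a_6=3:  p_6=3·493+88=1567,  q_6=3·28+5=89
a_7=1:  p_7=1·1567+493=2060,  q_7=1·89+28=117
…
a_10=3:  p_10=3·7747+5687=28928,  q_10=3·440+323=1643
…
a_14=1:  p_14=1·333702+181315=515017,  q_14=1·18953+10298=29251
a_15=1:  p_15=1·515017+333702=848719,  q_15=1·29251+18953=48204
→ (848719, 48204).  Check: 848719²=720323940961, 310·48204²=720323940960, difference 1.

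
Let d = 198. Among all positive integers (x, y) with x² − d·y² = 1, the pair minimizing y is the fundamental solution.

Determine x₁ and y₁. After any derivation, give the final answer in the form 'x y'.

197 14

d=198: √d = [14; 14,28] (ℓ=2, even), read p_1/q_1
step 0: (14, 1)  from 14·(1,0) + (0,1)
step 1: (197, 14)  from 14·(14,1) + (1,0)
→ (197, 14).  Check: 197²=38809, 198·14²=38808, difference 1.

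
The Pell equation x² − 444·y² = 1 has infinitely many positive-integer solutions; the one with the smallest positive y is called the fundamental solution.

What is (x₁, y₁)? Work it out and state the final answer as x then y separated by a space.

[21; 14,42] for √444; ℓ=2 ⇒ convergent index 1
a_0=21:  p_0=21·1+0=21,  q_0=21·0+1=1
a_1=14:  p_1=14·21+1=295,  q_1=14·1+0=14
(x₁, y₁) = (295, 14);  295² − 444·14² = 1 ✓

295 14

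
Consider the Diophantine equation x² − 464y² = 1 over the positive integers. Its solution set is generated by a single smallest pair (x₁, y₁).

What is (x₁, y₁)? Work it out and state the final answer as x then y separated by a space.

[21; 1,1,5,1,1,1,5,1,1,42] for √464; ℓ=10 ⇒ convergent index 9
k=0  a_k=21  p_k/q_k = 21/1
…
k=3  a_k=5  p_k/q_k = 237/11
…
k=8  a_k=1  p_k/q_k = 5299/246
k=9  a_k=1  p_k/q_k = 9801/455
fundamental: x₁=9801, y₁=455  (since 96059601 − 464·207025 = 1)

9801 455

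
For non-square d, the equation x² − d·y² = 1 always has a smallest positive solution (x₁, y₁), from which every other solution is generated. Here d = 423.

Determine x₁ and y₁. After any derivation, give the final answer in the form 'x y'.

4607 224

[20; 1,1,3,4,3,1,1,40] for √423; ℓ=8 ⇒ convergent index 7
step 0: (20, 1)  from 20·(1,0) + (0,1)
step 1: (21, 1)  from 1·(20,1) + (1,0)
…
step 3: (144, 7)  from 3·(41,2) + (21,1)
…
step 5: (1995, 97)  from 3·(617,30) + (144,7)
step 6: (2612, 127)  from 1·(1995,97) + (617,30)
step 7: (4607, 224)  from 1·(2612,127) + (1995,97)
(x₁, y₁) = (4607, 224);  4607² − 423·224² = 1 ✓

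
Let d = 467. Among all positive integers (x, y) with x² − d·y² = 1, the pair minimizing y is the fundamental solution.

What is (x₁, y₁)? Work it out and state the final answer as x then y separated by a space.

d=467: √d = [21; 1,1,1,1,3,…,1,1,42] (ℓ=14, even), read p_13/q_13
i=0: a=21 ⇒ p=21, q=1
…
i=2: a=1 ⇒ p=43, q=2
i=3: a=1 ⇒ p=65, q=3
…
i=5: a=3 ⇒ p=389, q=18
i=6: a=3 ⇒ p=1275, q=59
i=7: a=21 ⇒ p=27164, q=1257
i=8: a=3 ⇒ p=82767, q=3830
i=9: a=3 ⇒ p=275465, q=12747
…
i=12: a=1 ⇒ p=991929, q=45901
i=13: a=1 ⇒ p=1625626, q=75225
→ (1625626, 75225).  Check: 1625626²=2642659891876, 467·75225²=2642659891875, difference 1.

1625626 75225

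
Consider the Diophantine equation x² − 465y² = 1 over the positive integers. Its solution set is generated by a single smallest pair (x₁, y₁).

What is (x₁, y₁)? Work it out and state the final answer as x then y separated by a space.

√465 = [21; 1,1,3,2,2,2,3,1,1,42, …], period ℓ=10 (even) → k=9
step 0: (21, 1)  from 21·(1,0) + (0,1)
step 1: (22, 1)  from 1·(21,1) + (1,0)
…
step 3: (151, 7)  from 3·(43,2) + (22,1)
…
step 7: (6922, 321)  from 3·(2027,94) + (841,39)
step 8: (8949, 415)  from 1·(6922,321) + (2027,94)
step 9: (15871, 736)  from 1·(8949,415) + (6922,321)
→ (15871, 736).  Check: 15871²=251888641, 465·736²=251888640, difference 1.

15871 736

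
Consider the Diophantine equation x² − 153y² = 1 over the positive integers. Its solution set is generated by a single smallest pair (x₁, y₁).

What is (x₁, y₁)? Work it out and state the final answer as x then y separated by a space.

d=153: √d = [12; 2,1,2,2,2,1,2,24] (ℓ=8, even), read p_7/q_7
i=0: a=12 ⇒ p=12, q=1
i=1: a=2 ⇒ p=25, q=2
i=2: a=1 ⇒ p=37, q=3
…
i=6: a=1 ⇒ p=804, q=65
i=7: a=2 ⇒ p=2177, q=176
fundamental: x₁=2177, y₁=176  (since 4739329 − 153·30976 = 1)

2177 176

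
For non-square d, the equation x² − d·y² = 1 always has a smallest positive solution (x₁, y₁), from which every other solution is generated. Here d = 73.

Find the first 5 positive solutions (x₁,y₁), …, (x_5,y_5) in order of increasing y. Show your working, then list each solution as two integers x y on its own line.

2281249 267000
10408194000001 1218186966000
47487364308614281249 5557975596000801000
216661004683313632776000001 25358252540801244373932000
988515400545561595548925838281249 115696976500895037877980001335000

[8; 1,1,5,5,1,1,16] for √73; ℓ=7 ⇒ convergent index 13
a_0=8:  p_0=8·1+0=8,  q_0=8·0+1=1
…
a_3=5:  p_3=5·17+9=94,  q_3=5·2+1=11
a_4=5:  p_4=5·94+17=487,  q_4=5·11+2=57
a_5=1:  p_5=1·487+94=581,  q_5=1·57+11=68
a_6=1:  p_6=1·581+487=1068,  q_6=1·68+57=125
…
a_10=5:  p_10=5·36406+18737=200767,  q_10=5·4261+2193=23498
a_11=5:  p_11=5·200767+36406=1040241,  q_11=5·23498+4261=121751
a_12=1:  p_12=1·1040241+200767=1241008,  q_12=1·121751+23498=145249
a_13=1:  p_13=1·1241008+1040241=2281249,  q_13=1·145249+121751=267000
fundamental: x₁=2281249, y₁=267000  (since 5204097000001 − 73·71289000000 = 1)
(2281249+267000√73)^2 = 10408194000001 + 1218186966000√73
(2281249+267000√73)^3 = 47487364308614281249 + 5557975596000801000√73
(2281249+267000√73)^4 = 216661004683313632776000001 + 25358252540801244373932000√73
(2281249+267000√73)^5 = 988515400545561595548925838281249 + 115696976500895037877980001335000√73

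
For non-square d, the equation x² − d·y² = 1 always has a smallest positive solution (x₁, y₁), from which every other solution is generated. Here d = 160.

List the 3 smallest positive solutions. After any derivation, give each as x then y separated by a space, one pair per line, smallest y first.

721 57
1039681 82194
1499219281 118523691

[12; 1,1,1,5,1,1,1,24] for √160; ℓ=8 ⇒ convergent index 7
k=0  a_k=12  p_k/q_k = 12/1
k=1  a_k=1  p_k/q_k = 13/1
…
k=3  a_k=1  p_k/q_k = 38/3
…
k=6  a_k=1  p_k/q_k = 468/37
k=7  a_k=1  p_k/q_k = 721/57
fundamental: x₁=721, y₁=57  (since 519841 − 160·3249 = 1)
k=2:  x_2 = 721·721+160·57·57 = 1039681,  y_2 = 721·57+57·721 = 82194
k=3:  x_3 = 721·1039681+160·57·82194 = 1499219281,  y_3 = 721·82194+57·1039681 = 118523691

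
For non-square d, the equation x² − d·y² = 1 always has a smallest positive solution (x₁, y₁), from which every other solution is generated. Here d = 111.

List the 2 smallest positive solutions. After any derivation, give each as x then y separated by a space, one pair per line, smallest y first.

295 28
174049 16520

√111 = [10; 1,1,6,1,1,20, …], period ℓ=6 (even) → k=5
k=0  a_k=10  p_k/q_k = 10/1
…
k=2  a_k=1  p_k/q_k = 21/2
…
k=4  a_k=1  p_k/q_k = 158/15
k=5  a_k=1  p_k/q_k = 295/28
→ (295, 28).  Check: 295²=87025, 111·28²=87024, difference 1.
n=2: (295,28)∘(295,28) = (295·295+111·28·28, 295·28+28·295) = (174049,16520)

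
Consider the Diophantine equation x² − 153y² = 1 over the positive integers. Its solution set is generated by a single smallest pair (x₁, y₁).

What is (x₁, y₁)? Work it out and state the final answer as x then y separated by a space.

2177 176

[12; 2,1,2,2,2,1,2,24] for √153; ℓ=8 ⇒ convergent index 7
k=0  a_k=12  p_k/q_k = 12/1
k=1  a_k=2  p_k/q_k = 25/2
k=2  a_k=1  p_k/q_k = 37/3
k=3  a_k=2  p_k/q_k = 99/8
k=4  a_k=2  p_k/q_k = 235/19
…
k=6  a_k=1  p_k/q_k = 804/65
k=7  a_k=2  p_k/q_k = 2177/176
fundamental: x₁=2177, y₁=176  (since 4739329 − 153·30976 = 1)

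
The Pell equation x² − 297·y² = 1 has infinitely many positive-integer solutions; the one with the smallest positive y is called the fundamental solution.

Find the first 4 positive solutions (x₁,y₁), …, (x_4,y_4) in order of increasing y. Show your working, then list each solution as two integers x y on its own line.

d=297: √d = [17; 4,3,1,1,2,1,1,3,4,34] (ℓ=10, even), read p_9/q_9
k=0  a_k=17  p_k/q_k = 17/1
…
k=4  a_k=1  p_k/q_k = 517/30
k=5  a_k=2  p_k/q_k = 1327/77
…
k=7  a_k=1  p_k/q_k = 3171/184
k=8  a_k=3  p_k/q_k = 11357/659
k=9  a_k=4  p_k/q_k = 48599/2820
fundamental: x₁=48599, y₁=2820  (since 2361862801 − 297·7952400 = 1)
k=2:  x_2 = 48599·48599+297·2820·2820 = 4723725601,  y_2 = 48599·2820+2820·48599 = 274098360
k=3:  x_3 = 48599·4723725601+297·2820·274098360 = 459136680917399,  y_3 = 48599·274098360+2820·4723725601 = 26641812392460
k=4:  x_4 = 48599·459136680917399+297·2820·26641812392460 = 44627167107085622401,  y_4 = 48599·26641812392460+2820·459136680917399 = 2589530880648228720

48599 2820
4723725601 274098360
459136680917399 26641812392460
44627167107085622401 2589530880648228720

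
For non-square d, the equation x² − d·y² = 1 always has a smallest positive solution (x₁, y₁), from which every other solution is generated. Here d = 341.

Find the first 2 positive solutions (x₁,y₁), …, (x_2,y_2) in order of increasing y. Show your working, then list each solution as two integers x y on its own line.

10626551 575460
225847172311201 12230310076920

[18; 2,6,1,8,2,…,6,2,36] for √341; ℓ=14 ⇒ convergent index 13
i=0: a=18 ⇒ p=18, q=1
i=1: a=2 ⇒ p=37, q=2
…
i=3: a=1 ⇒ p=277, q=15
…
i=5: a=2 ⇒ p=5189, q=281
i=6: a=1 ⇒ p=7645, q=414
i=7: a=2 ⇒ p=20479, q=1109
…
i=9: a=2 ⇒ p=76727, q=4155
i=10: a=8 ⇒ p=641940, q=34763
…
i=12: a=6 ⇒ p=4953942, q=268271
i=13: a=2 ⇒ p=10626551, q=575460
(x₁, y₁) = (10626551, 575460);  10626551² − 341·575460² = 1 ✓
(10626551+575460√341)^2 = 225847172311201 + 12230310076920√341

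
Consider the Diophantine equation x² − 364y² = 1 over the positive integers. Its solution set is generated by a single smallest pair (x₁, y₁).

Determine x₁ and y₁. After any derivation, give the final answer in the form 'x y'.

4954951 259710

√364 = [19; 12,1,2,3,1,8,1,3,2,1,12,38, …], period ℓ=12 (even) → k=11
step 0: (19, 1)  from 19·(1,0) + (0,1)
…
step 2: (248, 13)  from 1·(229,12) + (19,1)
…
step 5: (3148, 165)  from 1·(2423,127) + (725,38)
…
step 9: (270499, 14178)  from 2·(119872,6283) + (30755,1612)
step 10: (390371, 20461)  from 1·(270499,14178) + (119872,6283)
step 11: (4954951, 259710)  from 12·(390371,20461) + (270499,14178)
(x₁, y₁) = (4954951, 259710);  4954951² − 364·259710² = 1 ✓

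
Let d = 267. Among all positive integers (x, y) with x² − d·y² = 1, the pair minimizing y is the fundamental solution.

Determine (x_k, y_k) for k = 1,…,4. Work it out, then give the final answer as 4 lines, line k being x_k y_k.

[16; 2,1,15,1,2,32] for √267; ℓ=6 ⇒ convergent index 5
step 0: (16, 1)  from 16·(1,0) + (0,1)
…
step 2: (49, 3)  from 1·(33,2) + (16,1)
step 3: (768, 47)  from 15·(49,3) + (33,2)
step 4: (817, 50)  from 1·(768,47) + (49,3)
step 5: (2402, 147)  from 2·(817,50) + (768,47)
(x₁, y₁) = (2402, 147);  2402² − 267·147² = 1 ✓
(x_2, y_2) = (2402·2402 + 267·147·147, 2402·147 + 147·2402) = (11539207, 706188)
(x_3, y_3) = (2402·11539207 + 267·147·706188, 2402·706188 + 147·11539207) = (55434348026, 3392527005)
(x_4, y_4) = (2402·55434348026 + 267·147·3392527005, 2402·3392527005 + 147·55434348026) = (266306596377697, 16297699025832)

2402 147
11539207 706188
55434348026 3392527005
266306596377697 16297699025832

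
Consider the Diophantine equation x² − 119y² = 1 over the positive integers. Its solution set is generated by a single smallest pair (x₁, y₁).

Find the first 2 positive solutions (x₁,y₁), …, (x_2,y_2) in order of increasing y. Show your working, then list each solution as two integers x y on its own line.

√119 = [10; 1,9,1,20, …], period ℓ=4 (even) → k=3
step 0: (10, 1)  from 10·(1,0) + (0,1)
step 1: (11, 1)  from 1·(10,1) + (1,0)
step 2: (109, 10)  from 9·(11,1) + (10,1)
step 3: (120, 11)  from 1·(109,10) + (11,1)
(x₁, y₁) = (120, 11);  120² − 119·11² = 1 ✓
(120+11√119)^2 = 28799 + 2640√119

120 11
28799 2640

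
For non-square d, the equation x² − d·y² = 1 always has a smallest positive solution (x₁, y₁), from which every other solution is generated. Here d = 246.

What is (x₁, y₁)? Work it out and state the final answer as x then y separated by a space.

88805 5662

√246 → a₀=15, period (1,2,5,1,14,1,5,2,1,30); ℓ=10 even so k=9
step 0: (15, 1)  from 15·(1,0) + (0,1)
…
step 2: (47, 3)  from 2·(16,1) + (15,1)
step 3: (251, 16)  from 5·(47,3) + (16,1)
…
step 5: (4423, 282)  from 14·(298,19) + (251,16)
step 6: (4721, 301)  from 1·(4423,282) + (298,19)
…
step 8: (60777, 3875)  from 2·(28028,1787) + (4721,301)
step 9: (88805, 5662)  from 1·(60777,3875) + (28028,1787)
(x₁, y₁) = (88805, 5662);  88805² − 246·5662² = 1 ✓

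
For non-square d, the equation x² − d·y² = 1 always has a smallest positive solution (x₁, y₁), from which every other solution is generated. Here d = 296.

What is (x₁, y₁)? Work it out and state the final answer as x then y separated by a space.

3699 215

[17; 4,1,7,1,4,34] for √296; ℓ=6 ⇒ convergent index 5
i=0: a=17 ⇒ p=17, q=1
i=1: a=4 ⇒ p=69, q=4
i=2: a=1 ⇒ p=86, q=5
i=3: a=7 ⇒ p=671, q=39
i=4: a=1 ⇒ p=757, q=44
i=5: a=4 ⇒ p=3699, q=215
→ (3699, 215).  Check: 3699²=13682601, 296·215²=13682600, difference 1.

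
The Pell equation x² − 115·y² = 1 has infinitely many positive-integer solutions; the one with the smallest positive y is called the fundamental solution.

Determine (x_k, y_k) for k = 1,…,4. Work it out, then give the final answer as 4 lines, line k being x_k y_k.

[10; 1,2,1,1,1,1,1,2,1,20] for √115; ℓ=10 ⇒ convergent index 9
step 0: (10, 1)  from 10·(1,0) + (0,1)
step 1: (11, 1)  from 1·(10,1) + (1,0)
step 2: (32, 3)  from 2·(11,1) + (10,1)
step 3: (43, 4)  from 1·(32,3) + (11,1)
step 4: (75, 7)  from 1·(43,4) + (32,3)
step 5: (118, 11)  from 1·(75,7) + (43,4)
step 6: (193, 18)  from 1·(118,11) + (75,7)
step 7: (311, 29)  from 1·(193,18) + (118,11)
step 8: (815, 76)  from 2·(311,29) + (193,18)
step 9: (1126, 105)  from 1·(815,76) + (311,29)
fundamental: x₁=1126, y₁=105  (since 1267876 − 115·11025 = 1)
(1126+105√115)^2 = 2535751 + 236460√115
(1126+105√115)^3 = 5710510126 + 532507815√115
(1126+105√115)^4 = 12860066268001 + 1199207362920√115

1126 105
2535751 236460
5710510126 532507815
12860066268001 1199207362920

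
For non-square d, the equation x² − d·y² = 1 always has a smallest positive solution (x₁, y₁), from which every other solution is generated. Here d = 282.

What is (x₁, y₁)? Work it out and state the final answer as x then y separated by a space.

d=282: √d = [16; 1,3,1,4,1,3,1,32] (ℓ=8, even), read p_7/q_7
a_0=16:  p_0=16·1+0=16,  q_0=16·0+1=1
…
a_6=3:  p_6=3·487+403=1864,  q_6=3·29+24=111
a_7=1:  p_7=1·1864+487=2351,  q_7=1·111+29=140
→ (2351, 140).  Check: 2351²=5527201, 282·140²=5527200, difference 1.

2351 140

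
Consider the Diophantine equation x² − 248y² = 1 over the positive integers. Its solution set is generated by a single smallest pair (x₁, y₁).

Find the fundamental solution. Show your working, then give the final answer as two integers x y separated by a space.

d=248: √d = [15; 1,2,1,30] (ℓ=4, even), read p_3/q_3
k=0  a_k=15  p_k/q_k = 15/1
…
k=2  a_k=2  p_k/q_k = 47/3
k=3  a_k=1  p_k/q_k = 63/4
(x₁, y₁) = (63, 4);  63² − 248·4² = 1 ✓

63 4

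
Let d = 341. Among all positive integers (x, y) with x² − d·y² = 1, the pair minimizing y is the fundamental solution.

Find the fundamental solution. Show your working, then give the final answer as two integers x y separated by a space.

[18; 2,6,1,8,2,…,6,2,36] for √341; ℓ=14 ⇒ convergent index 13
k=0  a_k=18  p_k/q_k = 18/1
k=1  a_k=2  p_k/q_k = 37/2
k=2  a_k=6  p_k/q_k = 240/13
k=3  a_k=1  p_k/q_k = 277/15
…
k=8  a_k=1  p_k/q_k = 28124/1523
k=9  a_k=2  p_k/q_k = 76727/4155
…
k=12  a_k=6  p_k/q_k = 4953942/268271
k=13  a_k=2  p_k/q_k = 10626551/575460
(x₁, y₁) = (10626551, 575460);  10626551² − 341·575460² = 1 ✓

10626551 575460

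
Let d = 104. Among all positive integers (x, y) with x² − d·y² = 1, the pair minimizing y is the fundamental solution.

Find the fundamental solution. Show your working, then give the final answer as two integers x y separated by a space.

51 5

√104 = [10; 5,20, …], period ℓ=2 (even) → k=1
i=0: a=10 ⇒ p=10, q=1
i=1: a=5 ⇒ p=51, q=5
→ (51, 5).  Check: 51²=2601, 104·5²=2600, difference 1.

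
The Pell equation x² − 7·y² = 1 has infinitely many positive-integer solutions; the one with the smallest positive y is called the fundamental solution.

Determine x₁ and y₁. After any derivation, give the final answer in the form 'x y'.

√7 = [2; 1,1,1,4, …], period ℓ=4 (even) → k=3
step 0: (2, 1)  from 2·(1,0) + (0,1)
…
step 2: (5, 2)  from 1·(3,1) + (2,1)
step 3: (8, 3)  from 1·(5,2) + (3,1)
→ (8, 3).  Check: 8²=64, 7·3²=63, difference 1.

8 3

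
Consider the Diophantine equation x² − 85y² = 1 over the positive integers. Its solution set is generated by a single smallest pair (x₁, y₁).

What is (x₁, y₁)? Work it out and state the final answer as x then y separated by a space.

285769 30996

d=85: √d = [9; 4,1,1,4,18] (ℓ=5, odd), read p_9/q_9
i=0: a=9 ⇒ p=9, q=1
…
i=4: a=4 ⇒ p=378, q=41
i=5: a=18 ⇒ p=6887, q=747
…
i=7: a=1 ⇒ p=34813, q=3776
i=8: a=1 ⇒ p=62739, q=6805
i=9: a=4 ⇒ p=285769, q=30996
→ (285769, 30996).  Check: 285769²=81663921361, 85·30996²=81663921360, difference 1.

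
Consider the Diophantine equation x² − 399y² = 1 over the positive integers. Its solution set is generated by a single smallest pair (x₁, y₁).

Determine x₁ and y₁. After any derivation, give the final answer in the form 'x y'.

√399 = [19; 1,38, …], period ℓ=2 (even) → k=1
a_0=19:  p_0=19·1+0=19,  q_0=19·0+1=1
a_1=1:  p_1=1·19+1=20,  q_1=1·1+0=1
(x₁, y₁) = (20, 1);  20² − 399·1² = 1 ✓

20 1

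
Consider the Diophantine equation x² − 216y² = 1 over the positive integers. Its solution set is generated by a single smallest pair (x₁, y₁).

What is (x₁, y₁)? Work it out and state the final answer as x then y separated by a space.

d=216: √d = [14; 1,2,3,2,1,28] (ℓ=6, even), read p_5/q_5
i=0: a=14 ⇒ p=14, q=1
…
i=3: a=3 ⇒ p=147, q=10
i=4: a=2 ⇒ p=338, q=23
i=5: a=1 ⇒ p=485, q=33
→ (485, 33).  Check: 485²=235225, 216·33²=235224, difference 1.

485 33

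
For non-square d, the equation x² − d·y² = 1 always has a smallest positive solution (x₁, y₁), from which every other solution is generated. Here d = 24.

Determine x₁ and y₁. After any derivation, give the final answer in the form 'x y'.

√24 → a₀=4, period (1,8); ℓ=2 even so k=1
a_0=4:  p_0=4·1+0=4,  q_0=4·0+1=1
a_1=1:  p_1=1·4+1=5,  q_1=1·1+0=1
(x₁, y₁) = (5, 1);  5² − 24·1² = 1 ✓

5 1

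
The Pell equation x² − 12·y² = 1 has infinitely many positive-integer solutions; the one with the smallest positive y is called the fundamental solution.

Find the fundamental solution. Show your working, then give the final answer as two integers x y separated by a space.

7 2

√12 → a₀=3, period (2,6); ℓ=2 even so k=1
i=0: a=3 ⇒ p=3, q=1
i=1: a=2 ⇒ p=7, q=2
(x₁, y₁) = (7, 2);  7² − 12·2² = 1 ✓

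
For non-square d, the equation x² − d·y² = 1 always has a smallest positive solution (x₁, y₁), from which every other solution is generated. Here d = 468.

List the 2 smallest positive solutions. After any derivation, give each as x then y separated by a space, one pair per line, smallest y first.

[21; 1,1,1,2,1,1,1,42] for √468; ℓ=8 ⇒ convergent index 7
step 0: (21, 1)  from 21·(1,0) + (0,1)
step 1: (22, 1)  from 1·(21,1) + (1,0)
…
step 6: (411, 19)  from 1·(238,11) + (173,8)
step 7: (649, 30)  from 1·(411,19) + (238,11)
(x₁, y₁) = (649, 30);  649² − 468·30² = 1 ✓
(x_2, y_2) = (649·649 + 468·30·30, 649·30 + 30·649) = (842401, 38940)

649 30
842401 38940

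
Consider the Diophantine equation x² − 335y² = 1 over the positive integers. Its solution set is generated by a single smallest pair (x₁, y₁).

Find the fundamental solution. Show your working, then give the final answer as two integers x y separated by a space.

d=335: √d = [18; 3,3,3,36] (ℓ=4, even), read p_3/q_3
k=0  a_k=18  p_k/q_k = 18/1
…
k=2  a_k=3  p_k/q_k = 183/10
k=3  a_k=3  p_k/q_k = 604/33
fundamental: x₁=604, y₁=33  (since 364816 − 335·1089 = 1)

604 33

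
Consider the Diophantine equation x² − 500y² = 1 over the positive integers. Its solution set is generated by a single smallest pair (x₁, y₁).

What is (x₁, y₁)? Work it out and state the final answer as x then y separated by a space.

930249 41602

√500 = [22; 2,1,3,2,1,…,1,2,44, …], period ℓ=14 (even) → k=13
i=0: a=22 ⇒ p=22, q=1
i=1: a=2 ⇒ p=45, q=2
…
i=3: a=3 ⇒ p=246, q=11
i=4: a=2 ⇒ p=559, q=25
…
i=6: a=1 ⇒ p=1364, q=61
i=7: a=10 ⇒ p=14445, q=646
i=8: a=1 ⇒ p=15809, q=707
…
i=10: a=2 ⇒ p=76317, q=3413
…
i=12: a=1 ⇒ p=335522, q=15005
i=13: a=2 ⇒ p=930249, q=41602
→ (930249, 41602).  Check: 930249²=865363202001, 500·41602²=865363202000, difference 1.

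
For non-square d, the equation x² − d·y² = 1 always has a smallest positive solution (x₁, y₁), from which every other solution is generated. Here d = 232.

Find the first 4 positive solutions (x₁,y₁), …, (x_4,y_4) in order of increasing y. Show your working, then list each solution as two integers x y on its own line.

19603 1287
768555217 50458122
30131975818099 1978261129845
1181354243155834177 77559705806244948

d=232: √d = [15; 4,3,7,3,4,30] (ℓ=6, even), read p_5/q_5
i=0: a=15 ⇒ p=15, q=1
i=1: a=4 ⇒ p=61, q=4
…
i=4: a=3 ⇒ p=4539, q=298
i=5: a=4 ⇒ p=19603, q=1287
(x₁, y₁) = (19603, 1287);  19603² − 232·1287² = 1 ✓
n=2: (19603,1287)∘(19603,1287) = (19603·19603+232·1287·1287, 19603·1287+1287·19603) = (768555217,50458122)
n=3: (768555217,50458122)∘(19603,1287) = (19603·768555217+232·1287·50458122, 19603·50458122+1287·768555217) = (30131975818099,1978261129845)
n=4: (30131975818099,1978261129845)∘(19603,1287) = (19603·30131975818099+232·1287·1978261129845, 19603·1978261129845+1287·30131975818099) = (1181354243155834177,77559705806244948)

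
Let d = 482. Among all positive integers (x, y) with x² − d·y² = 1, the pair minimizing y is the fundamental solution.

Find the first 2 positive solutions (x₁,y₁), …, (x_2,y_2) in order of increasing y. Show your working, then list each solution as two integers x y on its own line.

[21; 1,20,1,42] for √482; ℓ=4 ⇒ convergent index 3
k=0  a_k=21  p_k/q_k = 21/1
k=1  a_k=1  p_k/q_k = 22/1
k=2  a_k=20  p_k/q_k = 461/21
k=3  a_k=1  p_k/q_k = 483/22
fundamental: x₁=483, y₁=22  (since 233289 − 482·484 = 1)
(483+22√482)^2 = 466577 + 21252√482

483 22
466577 21252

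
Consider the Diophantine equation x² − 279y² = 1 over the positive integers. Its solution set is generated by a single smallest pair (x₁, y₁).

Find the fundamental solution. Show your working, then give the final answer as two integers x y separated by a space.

√279 → a₀=16, period (1,2,2,1,2,2,1,32); ℓ=8 even so k=7
k=0  a_k=16  p_k/q_k = 16/1
k=1  a_k=1  p_k/q_k = 17/1
…
k=6  a_k=2  p_k/q_k = 1069/64
k=7  a_k=1  p_k/q_k = 1520/91
→ (1520, 91).  Check: 1520²=2310400, 279·91²=2310399, difference 1.

1520 91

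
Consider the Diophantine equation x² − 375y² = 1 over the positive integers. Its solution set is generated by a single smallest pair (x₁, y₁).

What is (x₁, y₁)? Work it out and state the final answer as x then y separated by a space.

15124 781

d=375: √d = [19; 2,1,2,1,5,1,2,1,2,38] (ℓ=10, even), read p_9/q_9
k=0  a_k=19  p_k/q_k = 19/1
k=1  a_k=2  p_k/q_k = 39/2
…
k=3  a_k=2  p_k/q_k = 155/8
k=4  a_k=1  p_k/q_k = 213/11
…
k=6  a_k=1  p_k/q_k = 1433/74
…
k=8  a_k=1  p_k/q_k = 5519/285
k=9  a_k=2  p_k/q_k = 15124/781
→ (15124, 781).  Check: 15124²=228735376, 375·781²=228735375, difference 1.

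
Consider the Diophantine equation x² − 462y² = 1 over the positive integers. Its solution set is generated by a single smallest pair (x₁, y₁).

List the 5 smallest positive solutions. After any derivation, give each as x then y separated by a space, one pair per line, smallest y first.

43 2
3697 172
317899 14790
27335617 1271768
2350545163 109357258

√462 → a₀=21, period (2,42); ℓ=2 even so k=1
k=0  a_k=21  p_k/q_k = 21/1
k=1  a_k=2  p_k/q_k = 43/2
→ (43, 2).  Check: 43²=1849, 462·2²=1848, difference 1.
(43+2√462)^2 = 3697 + 172√462
(43+2√462)^3 = 317899 + 14790√462
(43+2√462)^4 = 27335617 + 1271768√462
(43+2√462)^5 = 2350545163 + 109357258√462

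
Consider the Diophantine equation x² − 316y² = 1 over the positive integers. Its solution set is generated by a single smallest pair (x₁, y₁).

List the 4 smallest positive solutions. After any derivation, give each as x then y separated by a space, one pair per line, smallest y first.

12799 720
327628801 18430560
8386642035199 471785474160
214681262489395201 12076764549117120

√316 → a₀=17, period (1,3,2,8,2,3,1,34); ℓ=8 even so k=7
k=0  a_k=17  p_k/q_k = 17/1
…
k=2  a_k=3  p_k/q_k = 71/4
k=3  a_k=2  p_k/q_k = 160/9
k=4  a_k=8  p_k/q_k = 1351/76
…
k=6  a_k=3  p_k/q_k = 9937/559
k=7  a_k=1  p_k/q_k = 12799/720
→ (12799, 720).  Check: 12799²=163814401, 316·720²=163814400, difference 1.
n=2: (12799,720)∘(12799,720) = (12799·12799+316·720·720, 12799·720+720·12799) = (327628801,18430560)
n=3: (327628801,18430560)∘(12799,720) = (12799·327628801+316·720·18430560, 12799·18430560+720·327628801) = (8386642035199,471785474160)
n=4: (8386642035199,471785474160)∘(12799,720) = (12799·8386642035199+316·720·471785474160, 12799·471785474160+720·8386642035199) = (214681262489395201,12076764549117120)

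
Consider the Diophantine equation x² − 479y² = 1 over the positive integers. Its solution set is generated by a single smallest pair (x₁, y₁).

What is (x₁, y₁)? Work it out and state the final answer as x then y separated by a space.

√479 = [21; 1,7,1,3,2,21,2,3,1,7,1,42, …], period ℓ=12 (even) → k=11
a_0=21:  p_0=21·1+0=21,  q_0=21·0+1=1
a_1=1:  p_1=1·21+1=22,  q_1=1·1+0=1
…
a_3=1:  p_3=1·175+22=197,  q_3=1·8+1=9
a_4=3:  p_4=3·197+175=766,  q_4=3·9+8=35
…
a_6=21:  p_6=21·1729+766=37075,  q_6=21·79+35=1694
…
a_8=3:  p_8=3·75879+37075=264712,  q_8=3·3467+1694=12095
a_9=1:  p_9=1·264712+75879=340591,  q_9=1·12095+3467=15562
a_10=7:  p_10=7·340591+264712=2648849,  q_10=7·15562+12095=121029
a_11=1:  p_11=1·2648849+340591=2989440,  q_11=1·121029+15562=136591
(x₁, y₁) = (2989440, 136591);  2989440² − 479·136591² = 1 ✓

2989440 136591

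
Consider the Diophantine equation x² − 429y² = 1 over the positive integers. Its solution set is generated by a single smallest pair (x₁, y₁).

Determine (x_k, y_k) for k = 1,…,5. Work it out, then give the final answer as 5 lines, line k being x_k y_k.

1524095 73584
4645731138049 224298012960
14161071197688057215 683702960124468816
43165635614076113391052801 2084056526021580302230080
131577058822456507006275549422975 6352600262053037158494583086384

√429 → a₀=20, period (1,2,2,9,1,12,1,9,2,2,1,40); ℓ=12 even so k=11
step 0: (20, 1)  from 20·(1,0) + (0,1)
step 1: (21, 1)  from 1·(20,1) + (1,0)
step 2: (62, 3)  from 2·(21,1) + (20,1)
…
step 4: (1367, 66)  from 9·(145,7) + (62,3)
…
step 7: (21023, 1015)  from 1·(19511,942) + (1512,73)
step 8: (208718, 10077)  from 9·(21023,1015) + (19511,942)
…
step 10: (1085636, 52415)  from 2·(438459,21169) + (208718,10077)
step 11: (1524095, 73584)  from 1·(1085636,52415) + (438459,21169)
→ (1524095, 73584).  Check: 1524095²=2322865569025, 429·73584²=2322865569024, difference 1.
(x_2, y_2) = (1524095·1524095 + 429·73584·73584, 1524095·73584 + 73584·1524095) = (4645731138049, 224298012960)
(x_3, y_3) = (1524095·4645731138049 + 429·73584·224298012960, 1524095·224298012960 + 73584·4645731138049) = (14161071197688057215, 683702960124468816)
(x_4, y_4) = (1524095·14161071197688057215 + 429·73584·683702960124468816, 1524095·683702960124468816 + 73584·14161071197688057215) = (43165635614076113391052801, 2084056526021580302230080)
(x_5, y_5) = (1524095·43165635614076113391052801 + 429·73584·2084056526021580302230080, 1524095·2084056526021580302230080 + 73584·43165635614076113391052801) = (131577058822456507006275549422975, 6352600262053037158494583086384)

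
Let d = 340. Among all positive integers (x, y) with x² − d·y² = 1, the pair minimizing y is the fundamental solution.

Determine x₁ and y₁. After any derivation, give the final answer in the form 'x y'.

√340 → a₀=18, period (2,3,1,1,1,…,3,2,36); ℓ=14 even so k=13
k=0  a_k=18  p_k/q_k = 18/1
k=1  a_k=2  p_k/q_k = 37/2
…
k=7  a_k=8  p_k/q_k = 6509/353
k=8  a_k=1  p_k/q_k = 7265/394
k=9  a_k=1  p_k/q_k = 13774/747
k=10  a_k=1  p_k/q_k = 21039/1141
…
k=12  a_k=3  p_k/q_k = 125478/6805
k=13  a_k=2  p_k/q_k = 285769/15498
fundamental: x₁=285769, y₁=15498  (since 81663921361 − 340·240188004 = 1)

285769 15498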